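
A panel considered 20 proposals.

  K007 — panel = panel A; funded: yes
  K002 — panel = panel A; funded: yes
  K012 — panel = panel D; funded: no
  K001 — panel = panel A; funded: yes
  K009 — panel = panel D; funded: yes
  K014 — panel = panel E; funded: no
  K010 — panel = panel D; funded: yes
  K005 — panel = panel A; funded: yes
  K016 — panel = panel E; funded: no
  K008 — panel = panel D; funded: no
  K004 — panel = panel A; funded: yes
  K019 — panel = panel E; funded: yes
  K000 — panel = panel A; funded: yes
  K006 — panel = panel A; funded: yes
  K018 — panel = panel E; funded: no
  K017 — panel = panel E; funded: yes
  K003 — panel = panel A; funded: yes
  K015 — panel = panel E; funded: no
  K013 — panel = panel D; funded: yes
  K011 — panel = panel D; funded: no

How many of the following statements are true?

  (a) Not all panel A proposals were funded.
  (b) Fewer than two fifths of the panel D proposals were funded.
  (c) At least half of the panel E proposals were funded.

(a) panel A: |A| = 8, |A ∩ B| = 8; needs A ⊄ B (|A ∖ B| ≥ 1) — false.
(b) panel D: |A| = 6, |A ∩ B| = 3; needs |A ∩ B| / |A| < 2/5 — false.
(c) panel E: |A| = 6, |A ∩ B| = 2; needs |A ∩ B| ≥ |A ∖ B| — false.

0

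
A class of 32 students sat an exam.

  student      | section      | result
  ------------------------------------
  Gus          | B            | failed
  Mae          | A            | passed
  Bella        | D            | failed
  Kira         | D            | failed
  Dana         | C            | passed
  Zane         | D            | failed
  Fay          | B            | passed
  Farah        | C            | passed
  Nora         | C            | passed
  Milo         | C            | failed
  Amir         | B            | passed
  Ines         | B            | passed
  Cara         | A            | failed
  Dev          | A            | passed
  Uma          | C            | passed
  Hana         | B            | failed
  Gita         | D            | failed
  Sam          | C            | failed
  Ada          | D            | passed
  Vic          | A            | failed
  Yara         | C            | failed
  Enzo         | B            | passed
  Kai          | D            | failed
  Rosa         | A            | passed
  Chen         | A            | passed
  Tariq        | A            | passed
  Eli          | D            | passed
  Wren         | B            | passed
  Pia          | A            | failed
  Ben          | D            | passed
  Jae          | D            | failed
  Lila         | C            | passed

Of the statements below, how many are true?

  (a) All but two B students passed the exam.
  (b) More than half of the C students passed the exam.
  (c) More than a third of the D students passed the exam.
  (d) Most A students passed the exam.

3

(a) B: |A| = 7, |A ∩ B| = 5; needs |A ∖ B| = 2 — true.
(b) C: |A| = 8, |A ∩ B| = 5; needs |A ∩ B| > |A ∖ B| — true.
(c) D: |A| = 9, |A ∩ B| = 3; needs |A ∩ B| / |A| > 1/3 — false.
(d) A: |A| = 8, |A ∩ B| = 5; needs |A ∩ B| > |A ∖ B| — true.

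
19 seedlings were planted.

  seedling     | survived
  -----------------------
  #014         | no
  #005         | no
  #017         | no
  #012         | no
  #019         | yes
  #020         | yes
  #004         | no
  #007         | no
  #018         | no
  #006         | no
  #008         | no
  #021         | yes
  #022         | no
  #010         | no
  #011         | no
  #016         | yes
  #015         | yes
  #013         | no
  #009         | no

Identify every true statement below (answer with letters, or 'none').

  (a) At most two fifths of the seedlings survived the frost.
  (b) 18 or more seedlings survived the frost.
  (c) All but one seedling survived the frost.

(a)

|A| = 19, |A ∩ B| = 5, |A ∖ B| = 14.
(a) |A ∩ B| / |A| ≤ 2/5: holds.
(b) |A ∩ B| ≥ 18: fails.
(c) |A ∖ B| = 1: fails.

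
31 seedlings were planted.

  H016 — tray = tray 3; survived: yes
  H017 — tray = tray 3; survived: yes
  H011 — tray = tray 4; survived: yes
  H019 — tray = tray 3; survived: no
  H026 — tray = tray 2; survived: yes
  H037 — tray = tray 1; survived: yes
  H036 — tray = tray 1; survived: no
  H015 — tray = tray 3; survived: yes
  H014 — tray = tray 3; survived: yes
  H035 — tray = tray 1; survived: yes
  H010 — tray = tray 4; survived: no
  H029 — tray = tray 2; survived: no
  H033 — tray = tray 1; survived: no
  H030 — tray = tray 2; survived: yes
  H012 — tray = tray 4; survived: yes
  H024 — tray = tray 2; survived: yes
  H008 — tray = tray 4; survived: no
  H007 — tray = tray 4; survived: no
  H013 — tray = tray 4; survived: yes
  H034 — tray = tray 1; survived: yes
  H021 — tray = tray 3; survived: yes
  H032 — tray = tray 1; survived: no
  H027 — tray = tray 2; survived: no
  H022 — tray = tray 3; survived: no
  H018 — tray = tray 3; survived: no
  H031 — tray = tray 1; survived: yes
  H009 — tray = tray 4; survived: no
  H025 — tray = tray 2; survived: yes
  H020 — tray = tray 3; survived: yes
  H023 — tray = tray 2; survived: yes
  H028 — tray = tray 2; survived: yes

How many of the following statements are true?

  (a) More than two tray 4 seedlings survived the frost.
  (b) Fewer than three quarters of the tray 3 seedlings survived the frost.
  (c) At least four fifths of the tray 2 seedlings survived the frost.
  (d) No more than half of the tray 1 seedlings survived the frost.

(a) tray 4: |A| = 7, |A ∩ B| = 3; needs |A ∩ B| > 2 — true.
(b) tray 3: |A| = 9, |A ∩ B| = 6; needs |A ∩ B| / |A| < 3/4 — true.
(c) tray 2: |A| = 8, |A ∩ B| = 6; needs |A ∩ B| / |A| ≥ 4/5 — false.
(d) tray 1: |A| = 7, |A ∩ B| = 4; needs |A ∩ B| ≤ |A ∖ B| — false.

2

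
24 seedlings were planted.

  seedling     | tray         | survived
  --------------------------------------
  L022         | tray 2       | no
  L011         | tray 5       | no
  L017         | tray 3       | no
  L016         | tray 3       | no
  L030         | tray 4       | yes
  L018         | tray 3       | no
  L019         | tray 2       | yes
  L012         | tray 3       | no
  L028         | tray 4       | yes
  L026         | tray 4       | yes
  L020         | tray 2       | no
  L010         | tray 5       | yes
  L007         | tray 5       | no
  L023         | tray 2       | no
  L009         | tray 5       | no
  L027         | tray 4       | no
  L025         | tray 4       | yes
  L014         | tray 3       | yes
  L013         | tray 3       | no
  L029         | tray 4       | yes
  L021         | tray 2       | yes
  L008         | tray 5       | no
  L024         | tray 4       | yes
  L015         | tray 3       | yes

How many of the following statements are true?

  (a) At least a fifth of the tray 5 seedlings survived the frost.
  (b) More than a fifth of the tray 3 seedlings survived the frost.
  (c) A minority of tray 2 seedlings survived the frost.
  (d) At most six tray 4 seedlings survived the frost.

(a) tray 5: |A| = 5, |A ∩ B| = 1; needs |A ∩ B| / |A| ≥ 1/5 — true.
(b) tray 3: |A| = 7, |A ∩ B| = 2; needs |A ∩ B| / |A| > 1/5 — true.
(c) tray 2: |A| = 5, |A ∩ B| = 2; needs |A ∩ B| < |A ∖ B| — true.
(d) tray 4: |A| = 7, |A ∩ B| = 6; needs |A ∩ B| ≤ 6 — true.

4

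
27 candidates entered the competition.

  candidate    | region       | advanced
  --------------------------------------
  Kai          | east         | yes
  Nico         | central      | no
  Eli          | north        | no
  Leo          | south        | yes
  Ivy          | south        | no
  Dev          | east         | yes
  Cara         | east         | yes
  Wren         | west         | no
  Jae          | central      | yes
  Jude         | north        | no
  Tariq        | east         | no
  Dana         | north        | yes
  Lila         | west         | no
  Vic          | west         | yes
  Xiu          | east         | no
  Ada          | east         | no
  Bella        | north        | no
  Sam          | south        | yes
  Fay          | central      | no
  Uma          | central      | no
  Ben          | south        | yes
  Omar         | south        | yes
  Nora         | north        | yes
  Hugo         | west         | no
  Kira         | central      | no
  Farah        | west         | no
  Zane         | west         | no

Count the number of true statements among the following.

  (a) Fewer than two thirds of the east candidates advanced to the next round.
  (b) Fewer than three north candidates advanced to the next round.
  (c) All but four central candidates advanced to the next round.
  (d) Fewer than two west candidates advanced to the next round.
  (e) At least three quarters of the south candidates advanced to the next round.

(a) east: |A| = 6, |A ∩ B| = 3; needs |A ∩ B| / |A| < 2/3 — true.
(b) north: |A| = 5, |A ∩ B| = 2; needs |A ∩ B| < 3 — true.
(c) central: |A| = 5, |A ∩ B| = 1; needs |A ∖ B| = 4 — true.
(d) west: |A| = 6, |A ∩ B| = 1; needs |A ∩ B| < 2 — true.
(e) south: |A| = 5, |A ∩ B| = 4; needs |A ∩ B| / |A| ≥ 3/4 — true.

5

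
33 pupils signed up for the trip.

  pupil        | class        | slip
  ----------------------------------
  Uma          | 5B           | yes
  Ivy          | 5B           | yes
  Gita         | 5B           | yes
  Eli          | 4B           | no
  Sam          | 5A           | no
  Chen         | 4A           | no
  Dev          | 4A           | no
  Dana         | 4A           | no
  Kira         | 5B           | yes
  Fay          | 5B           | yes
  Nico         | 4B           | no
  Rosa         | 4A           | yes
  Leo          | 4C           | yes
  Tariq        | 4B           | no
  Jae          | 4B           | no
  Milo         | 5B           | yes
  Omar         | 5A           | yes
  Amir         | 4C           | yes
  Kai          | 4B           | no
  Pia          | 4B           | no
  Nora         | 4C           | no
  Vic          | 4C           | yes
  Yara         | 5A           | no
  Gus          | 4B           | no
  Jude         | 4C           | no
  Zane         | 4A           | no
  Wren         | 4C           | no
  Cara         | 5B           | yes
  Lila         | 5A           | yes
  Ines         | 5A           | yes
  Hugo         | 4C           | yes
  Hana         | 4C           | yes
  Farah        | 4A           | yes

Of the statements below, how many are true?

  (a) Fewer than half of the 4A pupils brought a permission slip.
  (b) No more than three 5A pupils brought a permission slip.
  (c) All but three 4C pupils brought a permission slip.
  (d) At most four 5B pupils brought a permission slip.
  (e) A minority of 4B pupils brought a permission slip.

4

(a) 4A: |A| = 6, |A ∩ B| = 2; needs |A ∩ B| < |A ∖ B| — true.
(b) 5A: |A| = 5, |A ∩ B| = 3; needs |A ∩ B| ≤ 3 — true.
(c) 4C: |A| = 8, |A ∩ B| = 5; needs |A ∖ B| = 3 — true.
(d) 5B: |A| = 7, |A ∩ B| = 7; needs |A ∩ B| ≤ 4 — false.
(e) 4B: |A| = 7, |A ∩ B| = 0; needs |A ∩ B| < |A ∖ B| — true.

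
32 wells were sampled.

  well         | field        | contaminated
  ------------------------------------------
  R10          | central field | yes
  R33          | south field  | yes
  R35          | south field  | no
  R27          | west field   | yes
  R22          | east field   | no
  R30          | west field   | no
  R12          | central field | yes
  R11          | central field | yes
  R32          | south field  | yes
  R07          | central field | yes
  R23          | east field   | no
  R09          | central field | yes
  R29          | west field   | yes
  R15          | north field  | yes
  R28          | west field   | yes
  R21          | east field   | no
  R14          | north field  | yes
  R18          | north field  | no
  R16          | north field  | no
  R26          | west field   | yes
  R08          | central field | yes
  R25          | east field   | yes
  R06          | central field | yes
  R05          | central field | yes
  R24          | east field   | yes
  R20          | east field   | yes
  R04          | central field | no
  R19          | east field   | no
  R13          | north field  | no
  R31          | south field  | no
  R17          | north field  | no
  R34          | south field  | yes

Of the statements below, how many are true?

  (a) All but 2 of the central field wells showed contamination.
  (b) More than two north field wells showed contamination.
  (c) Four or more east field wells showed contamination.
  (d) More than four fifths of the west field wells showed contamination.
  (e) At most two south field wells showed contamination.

0

(a) central field: |A| = 9, |A ∩ B| = 8; needs |A ∖ B| = 2 — false.
(b) north field: |A| = 6, |A ∩ B| = 2; needs |A ∩ B| > 2 — false.
(c) east field: |A| = 7, |A ∩ B| = 3; needs |A ∩ B| ≥ 4 — false.
(d) west field: |A| = 5, |A ∩ B| = 4; needs |A ∩ B| / |A| > 4/5 — false.
(e) south field: |A| = 5, |A ∩ B| = 3; needs |A ∩ B| ≤ 2 — false.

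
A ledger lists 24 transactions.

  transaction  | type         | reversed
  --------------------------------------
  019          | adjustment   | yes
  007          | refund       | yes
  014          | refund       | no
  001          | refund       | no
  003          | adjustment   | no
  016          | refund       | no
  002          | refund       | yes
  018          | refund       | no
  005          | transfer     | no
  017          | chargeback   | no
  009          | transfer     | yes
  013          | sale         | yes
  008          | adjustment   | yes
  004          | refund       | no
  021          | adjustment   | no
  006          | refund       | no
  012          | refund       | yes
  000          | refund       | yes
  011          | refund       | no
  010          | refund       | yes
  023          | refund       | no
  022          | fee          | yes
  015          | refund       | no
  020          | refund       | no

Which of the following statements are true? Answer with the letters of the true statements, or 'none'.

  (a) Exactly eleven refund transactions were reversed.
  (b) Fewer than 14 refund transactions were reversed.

|A| = 15, |A ∩ B| = 5, |A ∖ B| = 10.
(a) |A ∩ B| = 11: fails.
(b) |A ∩ B| < 14: holds.

(b)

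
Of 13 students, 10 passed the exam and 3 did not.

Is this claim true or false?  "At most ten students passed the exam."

'At most ten students passed the exam' holds iff |A ∩ B| ≤ 10.
|A| = 13, |A ∩ B| = 10, |A ∖ B| = 3.
|A ∩ B| = 10, so the statement is true.

True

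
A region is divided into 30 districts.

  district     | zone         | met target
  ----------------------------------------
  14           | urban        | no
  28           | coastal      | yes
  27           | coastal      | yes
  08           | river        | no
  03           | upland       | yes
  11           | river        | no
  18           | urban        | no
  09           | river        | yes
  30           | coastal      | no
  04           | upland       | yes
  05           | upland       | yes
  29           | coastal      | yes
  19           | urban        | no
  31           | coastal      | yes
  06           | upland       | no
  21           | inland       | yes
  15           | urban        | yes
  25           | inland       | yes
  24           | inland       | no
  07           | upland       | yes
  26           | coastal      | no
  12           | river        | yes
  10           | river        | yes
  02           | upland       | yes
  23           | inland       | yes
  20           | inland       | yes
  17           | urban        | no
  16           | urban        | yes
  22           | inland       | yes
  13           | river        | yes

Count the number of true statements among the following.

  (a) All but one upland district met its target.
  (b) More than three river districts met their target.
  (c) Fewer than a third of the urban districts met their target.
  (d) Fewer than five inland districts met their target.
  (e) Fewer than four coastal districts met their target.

2

(a) upland: |A| = 6, |A ∩ B| = 5; needs |A ∖ B| = 1 — true.
(b) river: |A| = 6, |A ∩ B| = 4; needs |A ∩ B| > 3 — true.
(c) urban: |A| = 6, |A ∩ B| = 2; needs |A ∩ B| / |A| < 1/3 — false.
(d) inland: |A| = 6, |A ∩ B| = 5; needs |A ∩ B| < 5 — false.
(e) coastal: |A| = 6, |A ∩ B| = 4; needs |A ∩ B| < 4 — false.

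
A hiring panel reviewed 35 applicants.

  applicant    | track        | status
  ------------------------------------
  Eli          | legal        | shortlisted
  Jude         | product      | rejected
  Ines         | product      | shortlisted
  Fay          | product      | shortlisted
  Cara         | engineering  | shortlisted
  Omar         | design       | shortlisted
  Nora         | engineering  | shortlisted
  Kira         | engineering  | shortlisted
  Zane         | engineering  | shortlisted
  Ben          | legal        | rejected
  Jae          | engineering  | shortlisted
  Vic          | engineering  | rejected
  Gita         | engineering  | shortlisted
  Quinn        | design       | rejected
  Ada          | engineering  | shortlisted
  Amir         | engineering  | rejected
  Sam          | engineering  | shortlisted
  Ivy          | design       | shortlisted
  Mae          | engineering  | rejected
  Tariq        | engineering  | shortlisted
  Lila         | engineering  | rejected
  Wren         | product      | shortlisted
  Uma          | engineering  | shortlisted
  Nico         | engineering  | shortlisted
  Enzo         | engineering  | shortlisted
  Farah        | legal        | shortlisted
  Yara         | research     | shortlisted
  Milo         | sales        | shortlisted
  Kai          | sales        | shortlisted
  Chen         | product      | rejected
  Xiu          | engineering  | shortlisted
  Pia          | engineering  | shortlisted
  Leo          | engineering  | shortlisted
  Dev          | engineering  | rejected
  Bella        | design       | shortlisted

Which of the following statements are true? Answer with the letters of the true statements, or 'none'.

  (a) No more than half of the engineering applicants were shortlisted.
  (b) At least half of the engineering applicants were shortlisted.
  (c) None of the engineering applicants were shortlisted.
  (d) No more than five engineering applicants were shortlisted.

|A| = 20, |A ∩ B| = 15, |A ∖ B| = 5.
(a) |A ∩ B| ≤ |A ∖ B|: fails.
(b) |A ∩ B| ≥ |A ∖ B|: holds.
(c) A ∩ B = ∅ (|A ∩ B| = 0): fails.
(d) |A ∩ B| ≤ 5: fails.

(b)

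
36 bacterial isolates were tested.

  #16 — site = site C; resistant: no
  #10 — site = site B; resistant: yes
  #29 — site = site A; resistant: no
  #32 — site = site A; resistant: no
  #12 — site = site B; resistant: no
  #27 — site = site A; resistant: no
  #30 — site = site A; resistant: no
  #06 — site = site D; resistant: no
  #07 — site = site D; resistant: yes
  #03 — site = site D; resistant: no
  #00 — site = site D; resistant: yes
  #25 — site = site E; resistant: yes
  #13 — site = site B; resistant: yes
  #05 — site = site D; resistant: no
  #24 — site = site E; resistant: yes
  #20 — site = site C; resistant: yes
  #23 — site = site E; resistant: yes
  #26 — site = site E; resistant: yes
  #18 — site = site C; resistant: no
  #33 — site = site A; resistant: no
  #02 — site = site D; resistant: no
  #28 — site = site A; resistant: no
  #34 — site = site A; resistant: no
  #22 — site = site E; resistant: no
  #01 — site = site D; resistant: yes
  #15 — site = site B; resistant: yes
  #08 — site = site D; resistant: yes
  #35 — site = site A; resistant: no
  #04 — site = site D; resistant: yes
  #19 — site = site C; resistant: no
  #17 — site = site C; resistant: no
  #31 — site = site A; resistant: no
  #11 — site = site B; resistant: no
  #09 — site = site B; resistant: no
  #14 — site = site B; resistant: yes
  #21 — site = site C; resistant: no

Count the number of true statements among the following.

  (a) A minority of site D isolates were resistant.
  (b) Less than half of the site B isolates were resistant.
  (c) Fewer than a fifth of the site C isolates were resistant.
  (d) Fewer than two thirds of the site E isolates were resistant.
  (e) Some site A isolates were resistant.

1

(a) site D: |A| = 9, |A ∩ B| = 5; needs |A ∩ B| < |A ∖ B| — false.
(b) site B: |A| = 7, |A ∩ B| = 4; needs |A ∩ B| < |A ∖ B| — false.
(c) site C: |A| = 6, |A ∩ B| = 1; needs |A ∩ B| / |A| < 1/5 — true.
(d) site E: |A| = 5, |A ∩ B| = 4; needs |A ∩ B| / |A| < 2/3 — false.
(e) site A: |A| = 9, |A ∩ B| = 0; needs A ∩ B ≠ ∅ (|A ∩ B| ≥ 1) — false.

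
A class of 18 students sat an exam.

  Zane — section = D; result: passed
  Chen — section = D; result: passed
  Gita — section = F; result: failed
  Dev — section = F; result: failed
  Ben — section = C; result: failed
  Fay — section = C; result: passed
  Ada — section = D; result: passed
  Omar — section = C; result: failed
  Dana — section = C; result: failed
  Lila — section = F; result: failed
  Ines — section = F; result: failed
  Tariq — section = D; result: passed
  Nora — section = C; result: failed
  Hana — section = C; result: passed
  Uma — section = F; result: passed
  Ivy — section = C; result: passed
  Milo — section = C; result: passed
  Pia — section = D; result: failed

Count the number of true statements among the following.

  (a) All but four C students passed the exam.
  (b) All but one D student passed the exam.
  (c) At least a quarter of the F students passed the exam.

(a) C: |A| = 8, |A ∩ B| = 4; needs |A ∖ B| = 4 — true.
(b) D: |A| = 5, |A ∩ B| = 4; needs |A ∖ B| = 1 — true.
(c) F: |A| = 5, |A ∩ B| = 1; needs |A ∩ B| / |A| ≥ 1/4 — false.

2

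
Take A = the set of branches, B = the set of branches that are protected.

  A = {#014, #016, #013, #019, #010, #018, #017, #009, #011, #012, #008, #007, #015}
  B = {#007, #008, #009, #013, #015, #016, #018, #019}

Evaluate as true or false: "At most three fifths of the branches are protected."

Truth condition: |A ∩ B| / |A| ≤ 3/5.
A (the restrictor) = {#014, #016, #013, #019, #010, #018, #017, #009, #011, #012, #008, #007, #015}, |A| = 13.
A ∩ B = {#016, #013, #019, #018, #009, #008, #007, #015}, so |A ∩ B| = 8.
A ∖ B = {#014, #010, #017, #011, #012}, so |A ∖ B| = 5.
|A ∩ B|/|A| = 8/13, so the statement is false.

False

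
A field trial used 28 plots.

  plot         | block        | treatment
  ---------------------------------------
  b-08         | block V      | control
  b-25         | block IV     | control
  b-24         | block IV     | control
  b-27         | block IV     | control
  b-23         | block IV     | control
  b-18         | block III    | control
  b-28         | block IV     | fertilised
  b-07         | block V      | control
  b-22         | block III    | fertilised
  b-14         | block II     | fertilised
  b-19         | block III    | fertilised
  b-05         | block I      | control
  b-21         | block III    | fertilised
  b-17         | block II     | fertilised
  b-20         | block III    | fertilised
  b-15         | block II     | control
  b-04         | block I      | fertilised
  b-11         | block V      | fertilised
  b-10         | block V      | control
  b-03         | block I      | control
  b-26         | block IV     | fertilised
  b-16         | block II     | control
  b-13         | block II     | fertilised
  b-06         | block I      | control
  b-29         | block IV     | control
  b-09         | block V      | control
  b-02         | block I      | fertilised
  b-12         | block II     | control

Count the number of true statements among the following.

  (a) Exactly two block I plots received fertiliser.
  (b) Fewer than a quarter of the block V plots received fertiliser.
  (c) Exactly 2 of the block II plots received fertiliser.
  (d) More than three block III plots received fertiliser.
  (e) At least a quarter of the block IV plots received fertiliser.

(a) block I: |A| = 5, |A ∩ B| = 2; needs |A ∩ B| = 2 — true.
(b) block V: |A| = 5, |A ∩ B| = 1; needs |A ∩ B| / |A| < 1/4 — true.
(c) block II: |A| = 6, |A ∩ B| = 3; needs |A ∩ B| = 2 — false.
(d) block III: |A| = 5, |A ∩ B| = 4; needs |A ∩ B| > 3 — true.
(e) block IV: |A| = 7, |A ∩ B| = 2; needs |A ∩ B| / |A| ≥ 1/4 — true.

4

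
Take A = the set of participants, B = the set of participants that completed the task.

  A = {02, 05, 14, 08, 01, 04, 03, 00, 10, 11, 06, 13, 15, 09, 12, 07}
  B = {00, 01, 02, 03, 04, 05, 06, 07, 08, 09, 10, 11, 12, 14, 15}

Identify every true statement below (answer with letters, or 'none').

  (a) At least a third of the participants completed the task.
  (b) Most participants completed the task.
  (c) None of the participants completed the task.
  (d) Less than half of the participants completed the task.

|A| = 16, |A ∩ B| = 15, |A ∖ B| = 1.
(a) |A ∩ B| / |A| ≥ 1/3: holds.
(b) |A ∩ B| > |A ∖ B|: holds.
(c) A ∩ B = ∅ (|A ∩ B| = 0): fails.
(d) |A ∩ B| < |A ∖ B|: fails.

(a), (b)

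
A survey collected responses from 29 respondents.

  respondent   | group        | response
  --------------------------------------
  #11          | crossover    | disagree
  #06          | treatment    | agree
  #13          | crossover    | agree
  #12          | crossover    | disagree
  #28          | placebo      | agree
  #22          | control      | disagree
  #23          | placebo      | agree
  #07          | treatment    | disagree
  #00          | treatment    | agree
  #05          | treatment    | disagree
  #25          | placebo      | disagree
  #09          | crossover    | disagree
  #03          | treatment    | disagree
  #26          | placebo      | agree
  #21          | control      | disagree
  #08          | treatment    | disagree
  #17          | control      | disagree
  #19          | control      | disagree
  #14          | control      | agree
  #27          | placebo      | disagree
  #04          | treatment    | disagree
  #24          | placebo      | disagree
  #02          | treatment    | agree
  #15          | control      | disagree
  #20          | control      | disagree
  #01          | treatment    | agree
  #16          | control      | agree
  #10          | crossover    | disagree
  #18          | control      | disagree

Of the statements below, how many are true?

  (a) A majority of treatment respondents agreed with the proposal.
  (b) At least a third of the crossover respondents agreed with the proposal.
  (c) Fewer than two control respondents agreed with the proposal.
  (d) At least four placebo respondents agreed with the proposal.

0

(a) treatment: |A| = 9, |A ∩ B| = 4; needs |A ∩ B| > |A ∖ B| — false.
(b) crossover: |A| = 5, |A ∩ B| = 1; needs |A ∩ B| / |A| ≥ 1/3 — false.
(c) control: |A| = 9, |A ∩ B| = 2; needs |A ∩ B| < 2 — false.
(d) placebo: |A| = 6, |A ∩ B| = 3; needs |A ∩ B| ≥ 4 — false.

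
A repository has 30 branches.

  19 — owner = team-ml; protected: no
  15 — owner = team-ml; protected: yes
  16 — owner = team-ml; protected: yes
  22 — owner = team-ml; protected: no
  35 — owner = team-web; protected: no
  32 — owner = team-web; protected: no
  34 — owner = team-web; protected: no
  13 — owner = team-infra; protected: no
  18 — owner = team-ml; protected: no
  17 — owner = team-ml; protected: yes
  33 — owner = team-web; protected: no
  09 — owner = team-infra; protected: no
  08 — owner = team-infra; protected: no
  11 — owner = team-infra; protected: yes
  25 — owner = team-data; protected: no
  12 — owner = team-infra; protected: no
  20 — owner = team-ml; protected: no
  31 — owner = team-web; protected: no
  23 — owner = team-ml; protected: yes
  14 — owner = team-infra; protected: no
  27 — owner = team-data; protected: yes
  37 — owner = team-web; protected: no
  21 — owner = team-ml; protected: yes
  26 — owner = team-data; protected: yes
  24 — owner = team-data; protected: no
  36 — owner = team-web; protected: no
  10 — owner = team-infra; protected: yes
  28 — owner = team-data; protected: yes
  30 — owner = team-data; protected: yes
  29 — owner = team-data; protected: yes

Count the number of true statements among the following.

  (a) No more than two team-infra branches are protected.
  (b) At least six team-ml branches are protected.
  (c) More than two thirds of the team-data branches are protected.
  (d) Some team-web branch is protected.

(a) team-infra: |A| = 7, |A ∩ B| = 2; needs |A ∩ B| ≤ 2 — true.
(b) team-ml: |A| = 9, |A ∩ B| = 5; needs |A ∩ B| ≥ 6 — false.
(c) team-data: |A| = 7, |A ∩ B| = 5; needs |A ∩ B| / |A| > 2/3 — true.
(d) team-web: |A| = 7, |A ∩ B| = 0; needs A ∩ B ≠ ∅ (|A ∩ B| ≥ 1) — false.

2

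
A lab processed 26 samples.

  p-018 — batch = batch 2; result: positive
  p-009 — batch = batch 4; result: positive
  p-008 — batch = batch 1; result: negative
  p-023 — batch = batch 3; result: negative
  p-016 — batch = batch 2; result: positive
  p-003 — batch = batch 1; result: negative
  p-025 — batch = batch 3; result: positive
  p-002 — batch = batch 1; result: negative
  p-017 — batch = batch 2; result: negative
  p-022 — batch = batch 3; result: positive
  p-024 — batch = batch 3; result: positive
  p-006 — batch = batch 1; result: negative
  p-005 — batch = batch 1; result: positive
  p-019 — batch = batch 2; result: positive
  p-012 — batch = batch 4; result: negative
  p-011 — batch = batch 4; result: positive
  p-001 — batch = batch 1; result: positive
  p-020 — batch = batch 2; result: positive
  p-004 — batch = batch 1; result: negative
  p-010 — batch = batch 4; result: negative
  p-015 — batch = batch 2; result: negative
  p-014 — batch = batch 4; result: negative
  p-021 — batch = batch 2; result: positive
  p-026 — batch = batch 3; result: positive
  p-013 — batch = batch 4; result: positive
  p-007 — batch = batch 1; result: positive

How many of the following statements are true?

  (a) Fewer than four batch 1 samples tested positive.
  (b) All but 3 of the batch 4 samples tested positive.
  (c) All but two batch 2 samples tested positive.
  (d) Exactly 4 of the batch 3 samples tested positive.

(a) batch 1: |A| = 8, |A ∩ B| = 3; needs |A ∩ B| < 4 — true.
(b) batch 4: |A| = 6, |A ∩ B| = 3; needs |A ∖ B| = 3 — true.
(c) batch 2: |A| = 7, |A ∩ B| = 5; needs |A ∖ B| = 2 — true.
(d) batch 3: |A| = 5, |A ∩ B| = 4; needs |A ∩ B| = 4 — true.

4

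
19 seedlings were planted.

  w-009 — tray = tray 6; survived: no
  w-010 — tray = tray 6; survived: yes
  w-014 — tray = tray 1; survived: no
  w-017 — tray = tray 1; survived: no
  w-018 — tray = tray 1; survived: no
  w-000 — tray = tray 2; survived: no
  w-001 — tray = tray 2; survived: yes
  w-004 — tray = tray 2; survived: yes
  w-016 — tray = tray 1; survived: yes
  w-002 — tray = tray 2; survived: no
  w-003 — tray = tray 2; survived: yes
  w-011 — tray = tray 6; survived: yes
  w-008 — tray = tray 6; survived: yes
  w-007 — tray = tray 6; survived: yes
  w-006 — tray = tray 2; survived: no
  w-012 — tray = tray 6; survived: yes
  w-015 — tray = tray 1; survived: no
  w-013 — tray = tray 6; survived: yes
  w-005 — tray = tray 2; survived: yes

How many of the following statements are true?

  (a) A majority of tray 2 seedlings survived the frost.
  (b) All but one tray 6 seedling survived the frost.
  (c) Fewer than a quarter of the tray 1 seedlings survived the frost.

(a) tray 2: |A| = 7, |A ∩ B| = 4; needs |A ∩ B| > |A ∖ B| — true.
(b) tray 6: |A| = 7, |A ∩ B| = 6; needs |A ∖ B| = 1 — true.
(c) tray 1: |A| = 5, |A ∩ B| = 1; needs |A ∩ B| / |A| < 1/4 — true.

3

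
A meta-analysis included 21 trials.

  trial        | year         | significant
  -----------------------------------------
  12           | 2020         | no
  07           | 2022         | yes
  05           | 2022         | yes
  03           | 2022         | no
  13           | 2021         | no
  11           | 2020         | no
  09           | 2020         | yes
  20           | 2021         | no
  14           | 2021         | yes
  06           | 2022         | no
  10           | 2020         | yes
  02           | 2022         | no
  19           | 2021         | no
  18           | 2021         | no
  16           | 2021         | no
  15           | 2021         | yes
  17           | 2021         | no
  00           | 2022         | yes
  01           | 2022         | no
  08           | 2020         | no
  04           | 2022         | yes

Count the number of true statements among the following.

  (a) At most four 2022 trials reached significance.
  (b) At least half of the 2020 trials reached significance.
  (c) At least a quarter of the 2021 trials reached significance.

(a) 2022: |A| = 8, |A ∩ B| = 4; needs |A ∩ B| ≤ 4 — true.
(b) 2020: |A| = 5, |A ∩ B| = 2; needs |A ∩ B| ≥ |A ∖ B| — false.
(c) 2021: |A| = 8, |A ∩ B| = 2; needs |A ∩ B| / |A| ≥ 1/4 — true.

2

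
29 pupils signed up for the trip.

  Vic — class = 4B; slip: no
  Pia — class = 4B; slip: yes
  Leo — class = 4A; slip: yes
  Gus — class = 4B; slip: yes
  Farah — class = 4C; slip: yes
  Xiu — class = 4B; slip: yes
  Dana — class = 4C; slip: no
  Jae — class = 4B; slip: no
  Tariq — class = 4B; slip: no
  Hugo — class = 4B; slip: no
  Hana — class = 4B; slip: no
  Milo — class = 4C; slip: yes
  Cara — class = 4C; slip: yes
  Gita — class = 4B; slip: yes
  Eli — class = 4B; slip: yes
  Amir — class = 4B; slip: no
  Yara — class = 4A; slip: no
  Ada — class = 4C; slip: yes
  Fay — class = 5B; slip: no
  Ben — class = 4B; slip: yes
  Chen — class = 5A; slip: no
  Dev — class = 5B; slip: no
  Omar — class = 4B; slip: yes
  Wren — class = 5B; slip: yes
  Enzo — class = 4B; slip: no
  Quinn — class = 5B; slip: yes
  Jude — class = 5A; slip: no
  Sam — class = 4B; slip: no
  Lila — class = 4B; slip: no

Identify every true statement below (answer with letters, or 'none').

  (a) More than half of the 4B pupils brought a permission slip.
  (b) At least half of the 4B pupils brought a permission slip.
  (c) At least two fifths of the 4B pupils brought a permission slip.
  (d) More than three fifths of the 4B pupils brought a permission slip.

|A| = 16, |A ∩ B| = 7, |A ∖ B| = 9.
(a) |A ∩ B| > |A ∖ B|: fails.
(b) |A ∩ B| ≥ |A ∖ B|: fails.
(c) |A ∩ B| / |A| ≥ 2/5: holds.
(d) |A ∩ B| / |A| > 3/5: fails.

(c)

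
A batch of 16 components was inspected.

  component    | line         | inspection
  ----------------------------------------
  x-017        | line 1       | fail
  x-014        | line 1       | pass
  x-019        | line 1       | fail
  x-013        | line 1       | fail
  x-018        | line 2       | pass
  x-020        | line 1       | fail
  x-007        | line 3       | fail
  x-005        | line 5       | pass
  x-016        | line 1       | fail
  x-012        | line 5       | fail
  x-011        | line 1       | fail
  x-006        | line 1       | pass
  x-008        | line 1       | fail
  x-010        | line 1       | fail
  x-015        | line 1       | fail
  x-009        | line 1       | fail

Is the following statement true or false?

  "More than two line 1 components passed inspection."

False

'More than two line 1 components passed inspection' holds iff |A ∩ B| > 2.
A (the restrictor) = {x-017, x-014, x-019, x-013, x-020, x-016, x-011, x-006, x-008, x-010, x-015, x-009}, |A| = 12.
A ∩ B = {x-014, x-006}, so |A ∩ B| = 2.
|A ∩ B| = 2, so the statement is false.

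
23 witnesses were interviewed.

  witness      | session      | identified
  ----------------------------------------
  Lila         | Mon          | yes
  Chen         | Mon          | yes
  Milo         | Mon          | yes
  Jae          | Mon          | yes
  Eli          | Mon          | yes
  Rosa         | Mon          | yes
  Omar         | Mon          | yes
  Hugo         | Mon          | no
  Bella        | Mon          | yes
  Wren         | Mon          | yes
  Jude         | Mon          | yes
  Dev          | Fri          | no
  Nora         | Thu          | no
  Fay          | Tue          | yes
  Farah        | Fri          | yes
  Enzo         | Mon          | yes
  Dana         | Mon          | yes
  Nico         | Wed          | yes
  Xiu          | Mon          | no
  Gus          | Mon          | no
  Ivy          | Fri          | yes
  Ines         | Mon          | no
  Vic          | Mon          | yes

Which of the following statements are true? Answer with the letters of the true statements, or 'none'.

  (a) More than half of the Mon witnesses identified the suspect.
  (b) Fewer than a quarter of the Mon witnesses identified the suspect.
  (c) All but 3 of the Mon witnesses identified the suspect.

|A| = 17, |A ∩ B| = 13, |A ∖ B| = 4.
(a) |A ∩ B| > |A ∖ B|: holds.
(b) |A ∩ B| / |A| < 1/4: fails.
(c) |A ∖ B| = 3: fails.

(a)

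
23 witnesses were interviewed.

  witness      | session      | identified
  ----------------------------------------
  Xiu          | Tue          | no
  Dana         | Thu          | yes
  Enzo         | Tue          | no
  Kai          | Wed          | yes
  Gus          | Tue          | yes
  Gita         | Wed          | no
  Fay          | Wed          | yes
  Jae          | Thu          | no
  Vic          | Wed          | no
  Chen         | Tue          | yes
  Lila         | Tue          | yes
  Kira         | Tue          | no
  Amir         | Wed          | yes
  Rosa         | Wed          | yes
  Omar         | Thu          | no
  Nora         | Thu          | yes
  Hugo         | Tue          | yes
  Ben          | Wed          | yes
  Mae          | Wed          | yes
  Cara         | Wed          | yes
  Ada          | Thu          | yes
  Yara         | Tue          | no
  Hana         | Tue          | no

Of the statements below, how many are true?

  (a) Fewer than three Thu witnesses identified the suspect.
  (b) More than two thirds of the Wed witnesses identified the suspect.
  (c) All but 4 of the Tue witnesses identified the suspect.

1

(a) Thu: |A| = 5, |A ∩ B| = 3; needs |A ∩ B| < 3 — false.
(b) Wed: |A| = 9, |A ∩ B| = 7; needs |A ∩ B| / |A| > 2/3 — true.
(c) Tue: |A| = 9, |A ∩ B| = 4; needs |A ∖ B| = 4 — false.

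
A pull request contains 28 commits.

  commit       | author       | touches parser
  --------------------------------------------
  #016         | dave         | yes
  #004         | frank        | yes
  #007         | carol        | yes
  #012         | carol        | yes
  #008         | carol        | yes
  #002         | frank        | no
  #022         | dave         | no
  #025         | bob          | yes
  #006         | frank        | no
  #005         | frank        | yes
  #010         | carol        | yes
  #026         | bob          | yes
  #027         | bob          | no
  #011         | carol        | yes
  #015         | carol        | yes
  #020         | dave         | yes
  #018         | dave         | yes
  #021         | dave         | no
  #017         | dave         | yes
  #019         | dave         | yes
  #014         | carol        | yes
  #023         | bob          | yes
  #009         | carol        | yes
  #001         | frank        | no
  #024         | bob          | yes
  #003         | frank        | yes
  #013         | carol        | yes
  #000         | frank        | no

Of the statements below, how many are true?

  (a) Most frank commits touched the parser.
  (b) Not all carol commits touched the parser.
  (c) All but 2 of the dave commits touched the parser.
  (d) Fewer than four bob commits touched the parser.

(a) frank: |A| = 7, |A ∩ B| = 3; needs |A ∩ B| > |A ∖ B| — false.
(b) carol: |A| = 9, |A ∩ B| = 9; needs A ⊄ B (|A ∖ B| ≥ 1) — false.
(c) dave: |A| = 7, |A ∩ B| = 5; needs |A ∖ B| = 2 — true.
(d) bob: |A| = 5, |A ∩ B| = 4; needs |A ∩ B| < 4 — false.

1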